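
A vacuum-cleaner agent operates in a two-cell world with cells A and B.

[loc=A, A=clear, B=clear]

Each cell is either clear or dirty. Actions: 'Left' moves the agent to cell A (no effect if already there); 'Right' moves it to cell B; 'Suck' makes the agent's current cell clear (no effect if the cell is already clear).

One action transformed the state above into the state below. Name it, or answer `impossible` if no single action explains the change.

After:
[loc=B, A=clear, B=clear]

Right

try  Left: <A|clear|clear>
try Right: <B|clear|clear>  ← match
try  Suck: <A|clear|clear>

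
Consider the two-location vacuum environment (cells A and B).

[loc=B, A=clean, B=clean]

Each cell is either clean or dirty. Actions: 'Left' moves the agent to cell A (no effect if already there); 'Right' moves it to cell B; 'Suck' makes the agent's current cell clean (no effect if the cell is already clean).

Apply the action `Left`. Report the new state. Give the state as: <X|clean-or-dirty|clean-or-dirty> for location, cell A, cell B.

start: <B|clean|clean>
t=1 Left ⇒ <A|clean|clean>

<A|clean|clean>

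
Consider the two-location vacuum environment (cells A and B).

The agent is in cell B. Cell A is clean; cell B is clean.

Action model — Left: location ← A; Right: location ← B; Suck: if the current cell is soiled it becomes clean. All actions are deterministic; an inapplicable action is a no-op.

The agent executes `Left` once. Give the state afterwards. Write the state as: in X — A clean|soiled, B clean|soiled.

start: in B — A clean, B clean
[1] after Left: in A — A clean, B clean

in A — A clean, B clean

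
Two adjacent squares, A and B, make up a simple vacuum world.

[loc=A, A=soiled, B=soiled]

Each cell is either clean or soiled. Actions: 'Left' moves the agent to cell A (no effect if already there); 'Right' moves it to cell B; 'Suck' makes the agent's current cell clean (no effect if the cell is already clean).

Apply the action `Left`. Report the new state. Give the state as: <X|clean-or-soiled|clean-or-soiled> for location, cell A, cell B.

start: <A|soiled|soiled>
1) do Left; now <A|soiled|soiled>

<A|soiled|soiled>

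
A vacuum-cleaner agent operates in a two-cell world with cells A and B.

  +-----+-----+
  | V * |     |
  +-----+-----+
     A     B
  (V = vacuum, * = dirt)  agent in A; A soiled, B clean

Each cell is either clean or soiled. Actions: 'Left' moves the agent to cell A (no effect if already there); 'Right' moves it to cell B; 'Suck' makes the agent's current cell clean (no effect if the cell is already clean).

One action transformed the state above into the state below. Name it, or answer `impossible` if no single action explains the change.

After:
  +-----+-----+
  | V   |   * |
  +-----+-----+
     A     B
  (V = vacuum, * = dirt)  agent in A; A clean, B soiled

try  Left: loc=A A=soiled B=clean
try Right: loc=B A=soiled B=clean
try  Suck: loc=A A=clean B=clean
no single action produces the after-state

impossible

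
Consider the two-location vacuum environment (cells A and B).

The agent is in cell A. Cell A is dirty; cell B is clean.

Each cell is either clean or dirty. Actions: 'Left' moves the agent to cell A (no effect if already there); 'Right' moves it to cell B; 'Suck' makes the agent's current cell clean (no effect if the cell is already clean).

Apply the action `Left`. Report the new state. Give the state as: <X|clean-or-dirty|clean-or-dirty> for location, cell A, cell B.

<A|dirty|clean>

start: <A|dirty|clean>
1) do Left; now <A|dirty|clean>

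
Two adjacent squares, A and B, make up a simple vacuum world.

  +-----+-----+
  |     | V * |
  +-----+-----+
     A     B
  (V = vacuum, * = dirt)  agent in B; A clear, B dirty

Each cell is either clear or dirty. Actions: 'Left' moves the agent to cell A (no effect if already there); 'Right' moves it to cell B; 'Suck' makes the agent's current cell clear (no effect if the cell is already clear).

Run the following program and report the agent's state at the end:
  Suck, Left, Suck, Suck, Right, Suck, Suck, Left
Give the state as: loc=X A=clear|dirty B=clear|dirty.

loc=A A=clear B=clear

step 1/8 (Suck): loc=B A=clear B=clear
step 2/8 (Left): loc=A A=clear B=clear
step 3/8 (Suck): loc=A A=clear B=clear
step 4/8 (Suck): loc=A A=clear B=clear
step 5/8 (Right): loc=B A=clear B=clear
step 6/8 (Suck): loc=B A=clear B=clear
step 7/8 (Suck): loc=B A=clear B=clear
step 8/8 (Left): loc=A A=clear B=clear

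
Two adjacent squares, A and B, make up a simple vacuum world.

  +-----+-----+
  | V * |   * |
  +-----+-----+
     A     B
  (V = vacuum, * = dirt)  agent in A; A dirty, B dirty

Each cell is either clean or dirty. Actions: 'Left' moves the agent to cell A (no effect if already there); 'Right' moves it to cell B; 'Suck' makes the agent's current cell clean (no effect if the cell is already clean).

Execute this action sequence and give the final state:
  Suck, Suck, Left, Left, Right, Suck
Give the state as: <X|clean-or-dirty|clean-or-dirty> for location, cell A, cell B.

step 1/6 (Suck): <A|clean|dirty>
step 2/6 (Suck): <A|clean|dirty>
step 3/6 (Left): <A|clean|dirty>
step 4/6 (Left): <A|clean|dirty>
step 5/6 (Right): <B|clean|dirty>
step 6/6 (Suck): <B|clean|clean>

<B|clean|clean>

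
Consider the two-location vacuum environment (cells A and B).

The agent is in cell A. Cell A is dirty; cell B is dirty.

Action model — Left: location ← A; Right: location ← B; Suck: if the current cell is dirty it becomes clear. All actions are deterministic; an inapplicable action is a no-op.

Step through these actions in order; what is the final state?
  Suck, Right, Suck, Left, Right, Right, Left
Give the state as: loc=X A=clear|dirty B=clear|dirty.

t=1 Suck ⇒ loc=A A=clear B=dirty
t=2 Right ⇒ loc=B A=clear B=dirty
t=3 Suck ⇒ loc=B A=clear B=clear
t=4 Left ⇒ loc=A A=clear B=clear
t=5 Right ⇒ loc=B A=clear B=clear
t=6 Right ⇒ loc=B A=clear B=clear
t=7 Left ⇒ loc=A A=clear B=clear

loc=A A=clear B=clear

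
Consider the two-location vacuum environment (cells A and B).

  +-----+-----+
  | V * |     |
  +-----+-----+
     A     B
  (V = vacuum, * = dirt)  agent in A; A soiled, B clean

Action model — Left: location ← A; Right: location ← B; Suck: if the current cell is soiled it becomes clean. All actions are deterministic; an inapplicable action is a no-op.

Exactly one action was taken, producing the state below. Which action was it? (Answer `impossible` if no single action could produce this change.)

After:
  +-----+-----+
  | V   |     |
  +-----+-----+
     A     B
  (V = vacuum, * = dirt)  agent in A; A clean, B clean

try  Left: <A|soiled|clean>
try Right: <B|soiled|clean>
try  Suck: <A|clean|clean>  ← match

Suck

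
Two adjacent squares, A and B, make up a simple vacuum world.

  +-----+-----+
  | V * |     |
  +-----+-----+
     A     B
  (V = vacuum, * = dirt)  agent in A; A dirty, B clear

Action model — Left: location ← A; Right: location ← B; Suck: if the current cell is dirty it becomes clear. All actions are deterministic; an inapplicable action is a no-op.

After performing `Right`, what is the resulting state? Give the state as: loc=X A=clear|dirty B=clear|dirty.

loc=B A=dirty B=clear

start: loc=A A=dirty B=clear
t=1 Right ⇒ loc=B A=dirty B=clear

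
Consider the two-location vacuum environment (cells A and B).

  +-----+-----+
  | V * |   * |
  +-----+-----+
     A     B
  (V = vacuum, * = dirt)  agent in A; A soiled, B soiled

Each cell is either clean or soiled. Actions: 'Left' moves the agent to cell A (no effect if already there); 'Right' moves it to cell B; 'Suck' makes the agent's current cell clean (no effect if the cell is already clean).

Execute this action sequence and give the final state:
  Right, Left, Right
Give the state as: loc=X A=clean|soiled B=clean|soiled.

loc=B A=soiled B=soiled

1) do Right; now loc=B A=soiled B=soiled
2) do Left; now loc=A A=soiled B=soiled
3) do Right; now loc=B A=soiled B=soiled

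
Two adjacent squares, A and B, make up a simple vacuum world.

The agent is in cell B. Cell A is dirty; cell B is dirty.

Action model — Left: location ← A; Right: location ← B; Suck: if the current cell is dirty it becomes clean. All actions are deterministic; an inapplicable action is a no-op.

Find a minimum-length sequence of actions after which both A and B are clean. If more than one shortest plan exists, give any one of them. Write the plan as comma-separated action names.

Suck, Left, Suck

t=1 Suck ⇒ loc=B A=dirty B=clean
t=2 Left ⇒ loc=A A=dirty B=clean
t=3 Suck ⇒ loc=A A=clean B=clean
min 3: Suck B + move + Suck A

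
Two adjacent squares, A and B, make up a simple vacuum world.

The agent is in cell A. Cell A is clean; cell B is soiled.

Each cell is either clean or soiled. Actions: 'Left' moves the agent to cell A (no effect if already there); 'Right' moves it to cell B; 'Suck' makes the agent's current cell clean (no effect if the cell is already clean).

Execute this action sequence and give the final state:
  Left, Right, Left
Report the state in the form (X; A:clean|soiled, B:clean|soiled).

Left (#1): (A; A:clean, B:soiled)
Right (#2): (B; A:clean, B:soiled)
Left (#3): (A; A:clean, B:soiled)

(A; A:clean, B:soiled)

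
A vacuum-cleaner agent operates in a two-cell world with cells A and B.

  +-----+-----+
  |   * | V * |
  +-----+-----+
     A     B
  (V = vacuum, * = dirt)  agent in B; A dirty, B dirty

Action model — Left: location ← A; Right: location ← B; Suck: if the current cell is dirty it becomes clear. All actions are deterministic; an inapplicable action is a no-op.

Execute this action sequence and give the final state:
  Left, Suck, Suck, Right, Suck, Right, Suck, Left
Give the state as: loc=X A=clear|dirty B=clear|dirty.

loc=A A=clear B=clear

Left (#1): loc=A A=dirty B=dirty
Suck (#2): loc=A A=clear B=dirty
Suck (#3): loc=A A=clear B=dirty
Right (#4): loc=B A=clear B=dirty
Suck (#5): loc=B A=clear B=clear
Right (#6): loc=B A=clear B=clear
Suck (#7): loc=B A=clear B=clear
Left (#8): loc=A A=clear B=clear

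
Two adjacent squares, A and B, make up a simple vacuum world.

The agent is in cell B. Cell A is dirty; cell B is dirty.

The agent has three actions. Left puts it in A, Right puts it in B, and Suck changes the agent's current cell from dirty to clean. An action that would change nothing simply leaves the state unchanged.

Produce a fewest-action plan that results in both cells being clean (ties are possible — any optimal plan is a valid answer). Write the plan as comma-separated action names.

[1] after Suck: (B; A:dirty, B:clean)
[2] after Left: (A; A:dirty, B:clean)
[3] after Suck: (A; A:clean, B:clean)
min 3: Suck B + move + Suck A

Suck, Left, Suck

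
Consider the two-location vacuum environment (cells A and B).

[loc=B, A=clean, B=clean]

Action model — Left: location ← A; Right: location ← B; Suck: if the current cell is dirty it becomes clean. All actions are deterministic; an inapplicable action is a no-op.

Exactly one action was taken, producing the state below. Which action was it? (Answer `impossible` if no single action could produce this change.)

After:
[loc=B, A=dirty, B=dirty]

try  Left: (A; A:clean, B:clean)
try Right: (B; A:clean, B:clean)
try  Suck: (B; A:clean, B:clean)
no single action produces the after-state

impossible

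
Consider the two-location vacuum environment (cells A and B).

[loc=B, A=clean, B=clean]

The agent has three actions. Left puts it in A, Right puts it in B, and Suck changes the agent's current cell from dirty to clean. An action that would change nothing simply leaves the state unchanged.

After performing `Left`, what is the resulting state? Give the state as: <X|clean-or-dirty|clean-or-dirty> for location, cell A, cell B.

<A|clean|clean>

start: <B|clean|clean>
[1] after Left: <A|clean|clean>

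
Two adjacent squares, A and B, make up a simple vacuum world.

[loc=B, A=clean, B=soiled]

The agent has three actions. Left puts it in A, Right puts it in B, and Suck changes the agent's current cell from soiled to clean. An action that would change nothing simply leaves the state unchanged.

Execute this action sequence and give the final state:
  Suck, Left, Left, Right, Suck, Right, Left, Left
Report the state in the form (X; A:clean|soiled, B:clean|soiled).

(A; A:clean, B:clean)

[1] after Suck: (B; A:clean, B:clean)
[2] after Left: (A; A:clean, B:clean)
[3] after Left: (A; A:clean, B:clean)
[4] after Right: (B; A:clean, B:clean)
[5] after Suck: (B; A:clean, B:clean)
[6] after Right: (B; A:clean, B:clean)
[7] after Left: (A; A:clean, B:clean)
[8] after Left: (A; A:clean, B:clean)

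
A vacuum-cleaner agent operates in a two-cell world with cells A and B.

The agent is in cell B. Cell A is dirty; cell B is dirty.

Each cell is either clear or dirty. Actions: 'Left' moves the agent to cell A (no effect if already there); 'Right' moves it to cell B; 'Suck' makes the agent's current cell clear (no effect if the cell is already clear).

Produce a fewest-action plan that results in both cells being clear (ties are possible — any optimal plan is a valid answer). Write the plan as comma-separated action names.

1) do Suck; now in B — A dirty, B clear
2) do Left; now in A — A dirty, B clear
3) do Suck; now in A — A clear, B clear
min 3: Suck B + move + Suck A

Suck, Left, Suck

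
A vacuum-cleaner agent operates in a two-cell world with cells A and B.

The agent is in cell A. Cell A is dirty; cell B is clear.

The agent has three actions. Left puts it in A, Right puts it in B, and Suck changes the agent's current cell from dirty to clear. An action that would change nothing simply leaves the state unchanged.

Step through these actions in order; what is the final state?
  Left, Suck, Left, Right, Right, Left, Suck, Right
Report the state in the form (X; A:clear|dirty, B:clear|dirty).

(B; A:clear, B:clear)

[1] after Left: (A; A:dirty, B:clear)
[2] after Suck: (A; A:clear, B:clear)
[3] after Left: (A; A:clear, B:clear)
[4] after Right: (B; A:clear, B:clear)
[5] after Right: (B; A:clear, B:clear)
[6] after Left: (A; A:clear, B:clear)
[7] after Suck: (A; A:clear, B:clear)
[8] after Right: (B; A:clear, B:clear)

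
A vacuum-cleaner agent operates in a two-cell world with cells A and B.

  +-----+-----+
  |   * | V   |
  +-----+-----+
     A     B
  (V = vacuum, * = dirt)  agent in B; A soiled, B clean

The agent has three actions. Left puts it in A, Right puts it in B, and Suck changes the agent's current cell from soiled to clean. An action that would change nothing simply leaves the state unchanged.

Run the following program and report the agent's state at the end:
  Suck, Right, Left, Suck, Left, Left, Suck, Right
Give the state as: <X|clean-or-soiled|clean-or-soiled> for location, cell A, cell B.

<B|clean|clean>

[1] after Suck: <B|soiled|clean>
[2] after Right: <B|soiled|clean>
[3] after Left: <A|soiled|clean>
[4] after Suck: <A|clean|clean>
[5] after Left: <A|clean|clean>
[6] after Left: <A|clean|clean>
[7] after Suck: <A|clean|clean>
[8] after Right: <B|clean|clean>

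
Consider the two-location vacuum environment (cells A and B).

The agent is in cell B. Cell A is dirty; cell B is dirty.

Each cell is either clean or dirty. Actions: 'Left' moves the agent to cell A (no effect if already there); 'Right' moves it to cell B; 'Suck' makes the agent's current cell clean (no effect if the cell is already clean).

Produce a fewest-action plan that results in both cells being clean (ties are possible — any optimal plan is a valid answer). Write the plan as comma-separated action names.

Suck (#1): loc=B A=dirty B=clean
Left (#2): loc=A A=dirty B=clean
Suck (#3): loc=A A=clean B=clean
min 3: Suck B + move + Suck A

Suck, Left, Suck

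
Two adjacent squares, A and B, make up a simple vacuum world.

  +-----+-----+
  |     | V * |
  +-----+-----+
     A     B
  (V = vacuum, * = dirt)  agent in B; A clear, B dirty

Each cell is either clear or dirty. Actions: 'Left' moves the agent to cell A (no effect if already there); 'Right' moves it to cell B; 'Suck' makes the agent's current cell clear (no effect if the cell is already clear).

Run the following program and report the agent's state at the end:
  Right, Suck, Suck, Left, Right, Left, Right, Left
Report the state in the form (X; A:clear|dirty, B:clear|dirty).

t=1 Right ⇒ (B; A:clear, B:dirty)
t=2 Suck ⇒ (B; A:clear, B:clear)
t=3 Suck ⇒ (B; A:clear, B:clear)
t=4 Left ⇒ (A; A:clear, B:clear)
t=5 Right ⇒ (B; A:clear, B:clear)
t=6 Left ⇒ (A; A:clear, B:clear)
t=7 Right ⇒ (B; A:clear, B:clear)
t=8 Left ⇒ (A; A:clear, B:clear)

(A; A:clear, B:clear)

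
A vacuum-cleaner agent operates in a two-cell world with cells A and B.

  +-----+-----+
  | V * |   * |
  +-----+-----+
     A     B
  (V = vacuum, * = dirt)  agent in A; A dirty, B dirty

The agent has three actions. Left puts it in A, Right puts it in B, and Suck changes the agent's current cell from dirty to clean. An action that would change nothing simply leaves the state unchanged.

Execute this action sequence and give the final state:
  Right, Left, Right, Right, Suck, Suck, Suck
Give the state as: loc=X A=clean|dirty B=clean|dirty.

1. Right → loc=B A=dirty B=dirty
2. Left → loc=A A=dirty B=dirty
3. Right → loc=B A=dirty B=dirty
4. Right → loc=B A=dirty B=dirty
5. Suck → loc=B A=dirty B=clean
6. Suck → loc=B A=dirty B=clean
7. Suck → loc=B A=dirty B=clean

loc=B A=dirty B=clean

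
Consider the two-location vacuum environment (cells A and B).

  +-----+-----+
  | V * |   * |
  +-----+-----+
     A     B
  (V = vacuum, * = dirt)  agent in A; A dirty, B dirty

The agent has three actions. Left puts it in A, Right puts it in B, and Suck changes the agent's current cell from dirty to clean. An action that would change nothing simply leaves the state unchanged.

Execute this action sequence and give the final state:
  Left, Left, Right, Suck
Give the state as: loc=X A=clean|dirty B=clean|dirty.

loc=B A=dirty B=clean

[1] after Left: loc=A A=dirty B=dirty
[2] after Left: loc=A A=dirty B=dirty
[3] after Right: loc=B A=dirty B=dirty
[4] after Suck: loc=B A=dirty B=clean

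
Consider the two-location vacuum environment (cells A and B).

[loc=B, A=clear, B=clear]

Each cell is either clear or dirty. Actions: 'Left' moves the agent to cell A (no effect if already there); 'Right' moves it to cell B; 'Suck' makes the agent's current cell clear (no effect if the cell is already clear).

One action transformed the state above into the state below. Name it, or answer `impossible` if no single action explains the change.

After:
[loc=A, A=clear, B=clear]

try  Left: loc=A A=clear B=clear  ← match
try Right: loc=B A=clear B=clear
try  Suck: loc=B A=clear B=clear

Left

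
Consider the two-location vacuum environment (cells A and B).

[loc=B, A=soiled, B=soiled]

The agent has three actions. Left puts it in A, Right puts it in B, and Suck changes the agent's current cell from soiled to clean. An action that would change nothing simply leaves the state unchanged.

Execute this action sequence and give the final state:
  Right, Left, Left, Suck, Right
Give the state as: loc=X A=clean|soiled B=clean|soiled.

Right (#1): loc=B A=soiled B=soiled
Left (#2): loc=A A=soiled B=soiled
Left (#3): loc=A A=soiled B=soiled
Suck (#4): loc=A A=clean B=soiled
Right (#5): loc=B A=clean B=soiled

loc=B A=clean B=soiled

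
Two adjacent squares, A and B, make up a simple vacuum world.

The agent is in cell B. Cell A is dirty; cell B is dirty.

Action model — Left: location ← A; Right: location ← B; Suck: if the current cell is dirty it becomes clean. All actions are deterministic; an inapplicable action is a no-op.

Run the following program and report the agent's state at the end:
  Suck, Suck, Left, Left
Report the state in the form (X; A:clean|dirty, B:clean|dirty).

[1] after Suck: (B; A:dirty, B:clean)
[2] after Suck: (B; A:dirty, B:clean)
[3] after Left: (A; A:dirty, B:clean)
[4] after Left: (A; A:dirty, B:clean)

(A; A:dirty, B:clean)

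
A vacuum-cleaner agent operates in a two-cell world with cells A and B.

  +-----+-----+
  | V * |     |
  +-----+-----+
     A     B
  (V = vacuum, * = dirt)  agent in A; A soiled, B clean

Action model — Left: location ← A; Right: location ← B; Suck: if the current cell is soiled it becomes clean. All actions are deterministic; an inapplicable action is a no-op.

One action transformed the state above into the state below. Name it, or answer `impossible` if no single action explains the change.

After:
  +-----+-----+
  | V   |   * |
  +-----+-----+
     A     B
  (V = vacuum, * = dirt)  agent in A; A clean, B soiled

try  Left: <A|soiled|clean>
try Right: <B|soiled|clean>
try  Suck: <A|clean|clean>
no single action produces the after-state

impossible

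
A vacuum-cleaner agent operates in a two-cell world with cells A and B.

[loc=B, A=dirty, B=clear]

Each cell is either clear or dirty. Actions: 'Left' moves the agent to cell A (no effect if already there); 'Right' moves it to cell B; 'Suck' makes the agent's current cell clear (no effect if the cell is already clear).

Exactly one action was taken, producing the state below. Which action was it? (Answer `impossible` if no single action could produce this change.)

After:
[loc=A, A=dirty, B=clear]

Left

try  Left: (A; A:dirty, B:clear)  ← match
try Right: (B; A:dirty, B:clear)
try  Suck: (B; A:dirty, B:clear)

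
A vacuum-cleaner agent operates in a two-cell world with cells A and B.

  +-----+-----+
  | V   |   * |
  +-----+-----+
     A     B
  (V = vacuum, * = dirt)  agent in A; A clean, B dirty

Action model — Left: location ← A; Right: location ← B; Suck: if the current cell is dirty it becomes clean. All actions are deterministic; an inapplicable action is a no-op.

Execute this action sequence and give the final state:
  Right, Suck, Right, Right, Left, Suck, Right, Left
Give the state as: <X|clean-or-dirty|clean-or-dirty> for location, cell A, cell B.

<A|clean|clean>

t=1 Right ⇒ <B|clean|dirty>
t=2 Suck ⇒ <B|clean|clean>
t=3 Right ⇒ <B|clean|clean>
t=4 Right ⇒ <B|clean|clean>
t=5 Left ⇒ <A|clean|clean>
t=6 Suck ⇒ <A|clean|clean>
t=7 Right ⇒ <B|clean|clean>
t=8 Left ⇒ <A|clean|clean>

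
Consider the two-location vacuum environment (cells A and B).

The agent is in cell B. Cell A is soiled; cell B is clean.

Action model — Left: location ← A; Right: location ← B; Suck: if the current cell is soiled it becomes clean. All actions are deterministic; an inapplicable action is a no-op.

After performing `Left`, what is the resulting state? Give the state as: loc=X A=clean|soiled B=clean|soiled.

start: loc=B A=soiled B=clean
1) do Left; now loc=A A=soiled B=clean

loc=A A=soiled B=clean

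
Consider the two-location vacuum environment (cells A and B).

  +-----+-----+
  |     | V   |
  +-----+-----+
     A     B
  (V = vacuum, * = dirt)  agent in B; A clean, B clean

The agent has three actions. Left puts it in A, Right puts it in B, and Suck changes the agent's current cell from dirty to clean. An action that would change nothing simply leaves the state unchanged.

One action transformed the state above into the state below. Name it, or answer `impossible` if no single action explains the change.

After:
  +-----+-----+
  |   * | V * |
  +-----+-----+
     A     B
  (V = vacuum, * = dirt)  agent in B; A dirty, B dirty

try  Left: <A|clean|clean>
try Right: <B|clean|clean>
try  Suck: <B|clean|clean>
no single action produces the after-state

impossible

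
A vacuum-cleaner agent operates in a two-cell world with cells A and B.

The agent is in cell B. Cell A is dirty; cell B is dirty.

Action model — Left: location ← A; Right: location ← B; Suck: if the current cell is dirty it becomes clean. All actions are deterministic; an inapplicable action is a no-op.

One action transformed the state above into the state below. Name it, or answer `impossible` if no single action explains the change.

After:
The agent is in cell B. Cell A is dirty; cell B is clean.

try  Left: loc=A A=dirty B=dirty
try Right: loc=B A=dirty B=dirty
try  Suck: loc=B A=dirty B=clean  ← match

Suck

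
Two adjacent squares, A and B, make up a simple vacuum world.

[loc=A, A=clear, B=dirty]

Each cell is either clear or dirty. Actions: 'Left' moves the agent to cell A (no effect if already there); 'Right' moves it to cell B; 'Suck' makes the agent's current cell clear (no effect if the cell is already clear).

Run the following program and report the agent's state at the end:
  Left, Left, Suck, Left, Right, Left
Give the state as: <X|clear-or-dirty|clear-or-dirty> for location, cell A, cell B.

[1] after Left: <A|clear|dirty>
[2] after Left: <A|clear|dirty>
[3] after Suck: <A|clear|dirty>
[4] after Left: <A|clear|dirty>
[5] after Right: <B|clear|dirty>
[6] after Left: <A|clear|dirty>

<A|clear|dirty>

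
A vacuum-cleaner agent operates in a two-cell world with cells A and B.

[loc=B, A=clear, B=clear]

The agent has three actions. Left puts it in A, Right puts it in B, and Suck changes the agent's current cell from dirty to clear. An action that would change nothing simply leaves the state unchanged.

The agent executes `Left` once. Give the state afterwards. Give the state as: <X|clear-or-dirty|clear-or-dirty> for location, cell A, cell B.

start: <B|clear|clear>
[1] after Left: <A|clear|clear>

<A|clear|clear>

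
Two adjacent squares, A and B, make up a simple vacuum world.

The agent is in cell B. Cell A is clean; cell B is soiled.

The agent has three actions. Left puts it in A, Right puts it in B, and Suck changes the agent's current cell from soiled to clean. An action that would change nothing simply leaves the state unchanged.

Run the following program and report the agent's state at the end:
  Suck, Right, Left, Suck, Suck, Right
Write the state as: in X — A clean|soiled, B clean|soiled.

in B — A clean, B clean

Suck (#1): in B — A clean, B clean
Right (#2): in B — A clean, B clean
Left (#3): in A — A clean, B clean
Suck (#4): in A — A clean, B clean
Suck (#5): in A — A clean, B clean
Right (#6): in B — A clean, B clean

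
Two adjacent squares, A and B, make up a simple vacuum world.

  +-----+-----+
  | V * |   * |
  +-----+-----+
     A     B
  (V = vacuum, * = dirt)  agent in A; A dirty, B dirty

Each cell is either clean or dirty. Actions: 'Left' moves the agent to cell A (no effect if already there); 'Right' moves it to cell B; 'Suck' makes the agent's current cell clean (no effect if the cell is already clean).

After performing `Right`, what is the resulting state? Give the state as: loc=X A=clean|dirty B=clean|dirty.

loc=B A=dirty B=dirty

start: loc=A A=dirty B=dirty
1. Right → loc=B A=dirty B=dirty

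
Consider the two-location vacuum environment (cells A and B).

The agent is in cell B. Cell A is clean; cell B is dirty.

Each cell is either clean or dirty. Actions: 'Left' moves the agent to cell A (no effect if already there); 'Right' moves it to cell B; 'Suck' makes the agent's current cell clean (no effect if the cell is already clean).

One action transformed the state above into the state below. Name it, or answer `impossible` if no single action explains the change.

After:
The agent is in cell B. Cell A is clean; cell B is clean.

try  Left: (A; A:clean, B:dirty)
try Right: (B; A:clean, B:dirty)
try  Suck: (B; A:clean, B:clean)  ← match

Suck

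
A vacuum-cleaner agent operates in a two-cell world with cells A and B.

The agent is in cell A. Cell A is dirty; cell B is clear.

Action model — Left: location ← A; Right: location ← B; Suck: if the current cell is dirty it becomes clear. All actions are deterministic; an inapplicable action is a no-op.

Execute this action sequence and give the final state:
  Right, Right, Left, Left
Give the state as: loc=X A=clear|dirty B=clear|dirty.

Right (#1): loc=B A=dirty B=clear
Right (#2): loc=B A=dirty B=clear
Left (#3): loc=A A=dirty B=clear
Left (#4): loc=A A=dirty B=clear

loc=A A=dirty B=clear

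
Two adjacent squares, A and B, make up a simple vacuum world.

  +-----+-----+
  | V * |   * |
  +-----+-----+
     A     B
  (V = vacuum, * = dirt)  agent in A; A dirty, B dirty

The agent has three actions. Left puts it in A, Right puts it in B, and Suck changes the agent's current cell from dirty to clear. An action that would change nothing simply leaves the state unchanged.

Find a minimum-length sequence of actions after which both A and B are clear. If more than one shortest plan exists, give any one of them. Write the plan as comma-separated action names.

step 1/3 (Suck): in A — A clear, B dirty
step 2/3 (Right): in B — A clear, B dirty
step 3/3 (Suck): in B — A clear, B clear
min 3: Suck A + move + Suck B

Suck, Right, Suck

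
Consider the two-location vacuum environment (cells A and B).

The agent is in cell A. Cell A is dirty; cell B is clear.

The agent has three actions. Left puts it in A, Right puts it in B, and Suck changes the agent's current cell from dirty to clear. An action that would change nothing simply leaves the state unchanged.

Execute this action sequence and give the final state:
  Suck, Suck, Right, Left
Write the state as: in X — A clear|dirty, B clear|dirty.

in A — A clear, B clear

Suck (#1): in A — A clear, B clear
Suck (#2): in A — A clear, B clear
Right (#3): in B — A clear, B clear
Left (#4): in A — A clear, B clear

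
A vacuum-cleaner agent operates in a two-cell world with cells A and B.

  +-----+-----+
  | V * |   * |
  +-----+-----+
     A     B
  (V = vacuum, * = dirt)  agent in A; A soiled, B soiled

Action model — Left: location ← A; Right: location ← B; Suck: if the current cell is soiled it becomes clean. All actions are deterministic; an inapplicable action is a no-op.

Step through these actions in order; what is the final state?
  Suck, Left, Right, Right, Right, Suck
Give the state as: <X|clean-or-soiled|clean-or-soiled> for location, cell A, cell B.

step 1/6 (Suck): <A|clean|soiled>
step 2/6 (Left): <A|clean|soiled>
step 3/6 (Right): <B|clean|soiled>
step 4/6 (Right): <B|clean|soiled>
step 5/6 (Right): <B|clean|soiled>
step 6/6 (Suck): <B|clean|clean>

<B|clean|clean>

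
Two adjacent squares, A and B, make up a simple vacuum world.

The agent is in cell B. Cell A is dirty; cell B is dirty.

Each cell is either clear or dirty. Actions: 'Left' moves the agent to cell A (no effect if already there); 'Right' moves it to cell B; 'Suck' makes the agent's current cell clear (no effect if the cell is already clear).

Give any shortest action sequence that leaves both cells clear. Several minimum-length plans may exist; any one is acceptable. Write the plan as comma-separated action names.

Suck, Left, Suck

1. Suck → in B — A dirty, B clear
2. Left → in A — A dirty, B clear
3. Suck → in A — A clear, B clear
min 3: Suck B + move + Suck A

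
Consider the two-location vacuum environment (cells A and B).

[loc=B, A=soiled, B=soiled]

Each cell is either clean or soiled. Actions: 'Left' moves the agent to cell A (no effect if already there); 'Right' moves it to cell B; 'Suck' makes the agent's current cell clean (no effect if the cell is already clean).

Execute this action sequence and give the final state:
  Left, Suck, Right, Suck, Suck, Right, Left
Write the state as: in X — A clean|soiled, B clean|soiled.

Left (#1): in A — A soiled, B soiled
Suck (#2): in A — A clean, B soiled
Right (#3): in B — A clean, B soiled
Suck (#4): in B — A clean, B clean
Suck (#5): in B — A clean, B clean
Right (#6): in B — A clean, B clean
Left (#7): in A — A clean, B clean

in A — A clean, B clean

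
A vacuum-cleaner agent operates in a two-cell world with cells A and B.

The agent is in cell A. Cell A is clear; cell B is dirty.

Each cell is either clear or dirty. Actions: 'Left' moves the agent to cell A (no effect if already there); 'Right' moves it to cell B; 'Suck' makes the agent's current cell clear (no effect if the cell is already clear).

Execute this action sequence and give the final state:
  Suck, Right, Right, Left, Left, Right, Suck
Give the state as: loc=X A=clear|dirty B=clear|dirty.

[1] after Suck: loc=A A=clear B=dirty
[2] after Right: loc=B A=clear B=dirty
[3] after Right: loc=B A=clear B=dirty
[4] after Left: loc=A A=clear B=dirty
[5] after Left: loc=A A=clear B=dirty
[6] after Right: loc=B A=clear B=dirty
[7] after Suck: loc=B A=clear B=clear

loc=B A=clear B=clear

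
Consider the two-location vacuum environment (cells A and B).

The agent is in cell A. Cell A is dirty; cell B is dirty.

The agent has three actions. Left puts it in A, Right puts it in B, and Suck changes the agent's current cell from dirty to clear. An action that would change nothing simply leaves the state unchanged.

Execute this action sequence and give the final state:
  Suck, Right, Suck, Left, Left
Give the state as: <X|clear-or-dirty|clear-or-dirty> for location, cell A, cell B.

[1] after Suck: <A|clear|dirty>
[2] after Right: <B|clear|dirty>
[3] after Suck: <B|clear|clear>
[4] after Left: <A|clear|clear>
[5] after Left: <A|clear|clear>

<A|clear|clear>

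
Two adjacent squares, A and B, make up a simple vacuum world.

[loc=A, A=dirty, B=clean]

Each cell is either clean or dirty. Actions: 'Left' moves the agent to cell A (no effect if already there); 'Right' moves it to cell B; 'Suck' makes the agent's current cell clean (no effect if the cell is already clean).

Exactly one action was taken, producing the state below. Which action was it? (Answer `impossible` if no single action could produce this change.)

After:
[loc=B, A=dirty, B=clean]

try  Left: loc=A A=dirty B=clean
try Right: loc=B A=dirty B=clean  ← match
try  Suck: loc=A A=clean B=clean

Right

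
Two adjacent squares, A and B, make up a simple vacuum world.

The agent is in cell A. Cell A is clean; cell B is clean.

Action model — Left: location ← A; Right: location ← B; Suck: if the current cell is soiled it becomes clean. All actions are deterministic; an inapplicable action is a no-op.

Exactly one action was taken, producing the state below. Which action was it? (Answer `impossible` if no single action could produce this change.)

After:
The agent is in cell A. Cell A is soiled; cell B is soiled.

impossible

try  Left: <A|clean|clean>
try Right: <B|clean|clean>
try  Suck: <A|clean|clean>
no single action produces the after-state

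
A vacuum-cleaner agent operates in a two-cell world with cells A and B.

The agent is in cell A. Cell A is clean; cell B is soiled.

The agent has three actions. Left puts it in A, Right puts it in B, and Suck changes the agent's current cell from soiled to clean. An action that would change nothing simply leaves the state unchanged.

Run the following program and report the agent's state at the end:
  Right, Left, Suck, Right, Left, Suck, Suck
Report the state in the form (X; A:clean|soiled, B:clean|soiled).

(A; A:clean, B:soiled)

1. Right → (B; A:clean, B:soiled)
2. Left → (A; A:clean, B:soiled)
3. Suck → (A; A:clean, B:soiled)
4. Right → (B; A:clean, B:soiled)
5. Left → (A; A:clean, B:soiled)
6. Suck → (A; A:clean, B:soiled)
7. Suck → (A; A:clean, B:soiled)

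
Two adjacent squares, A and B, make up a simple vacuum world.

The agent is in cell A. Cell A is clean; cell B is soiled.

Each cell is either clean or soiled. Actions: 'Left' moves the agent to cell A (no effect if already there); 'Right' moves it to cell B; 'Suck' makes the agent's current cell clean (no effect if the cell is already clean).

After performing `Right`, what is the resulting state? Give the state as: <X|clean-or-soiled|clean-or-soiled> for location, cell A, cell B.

start: <A|clean|soiled>
1. Right → <B|clean|soiled>

<B|clean|soiled>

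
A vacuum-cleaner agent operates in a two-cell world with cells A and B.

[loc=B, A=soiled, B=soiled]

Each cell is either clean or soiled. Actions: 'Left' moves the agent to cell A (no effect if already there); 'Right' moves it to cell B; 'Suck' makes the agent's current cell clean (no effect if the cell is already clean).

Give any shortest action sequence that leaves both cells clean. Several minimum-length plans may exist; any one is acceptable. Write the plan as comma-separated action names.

Suck, Left, Suck

Suck (#1): in B — A soiled, B clean
Left (#2): in A — A soiled, B clean
Suck (#3): in A — A clean, B clean
min 3: Suck B + move + Suck A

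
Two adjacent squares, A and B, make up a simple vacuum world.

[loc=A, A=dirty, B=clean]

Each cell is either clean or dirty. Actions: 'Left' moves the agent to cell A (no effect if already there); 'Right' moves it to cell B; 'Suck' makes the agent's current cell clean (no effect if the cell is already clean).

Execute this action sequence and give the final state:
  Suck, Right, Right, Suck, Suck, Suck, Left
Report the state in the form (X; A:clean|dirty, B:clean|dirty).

1. Suck → (A; A:clean, B:clean)
2. Right → (B; A:clean, B:clean)
3. Right → (B; A:clean, B:clean)
4. Suck → (B; A:clean, B:clean)
5. Suck → (B; A:clean, B:clean)
6. Suck → (B; A:clean, B:clean)
7. Left → (A; A:clean, B:clean)

(A; A:clean, B:clean)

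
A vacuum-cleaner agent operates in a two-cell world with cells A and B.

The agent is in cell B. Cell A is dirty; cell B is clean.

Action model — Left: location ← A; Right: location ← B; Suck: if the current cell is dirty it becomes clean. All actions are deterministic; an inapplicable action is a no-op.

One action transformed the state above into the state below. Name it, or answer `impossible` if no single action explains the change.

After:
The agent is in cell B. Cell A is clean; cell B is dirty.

try  Left: in A — A dirty, B clean
try Right: in B — A dirty, B clean
try  Suck: in B — A dirty, B clean
no single action produces the after-state

impossible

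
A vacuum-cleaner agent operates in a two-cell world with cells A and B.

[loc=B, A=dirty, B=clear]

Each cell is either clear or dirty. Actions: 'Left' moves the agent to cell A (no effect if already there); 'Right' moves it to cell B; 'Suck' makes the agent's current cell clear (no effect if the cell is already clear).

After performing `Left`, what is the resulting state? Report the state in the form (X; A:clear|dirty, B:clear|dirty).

start: (B; A:dirty, B:clear)
[1] after Left: (A; A:dirty, B:clear)

(A; A:dirty, B:clear)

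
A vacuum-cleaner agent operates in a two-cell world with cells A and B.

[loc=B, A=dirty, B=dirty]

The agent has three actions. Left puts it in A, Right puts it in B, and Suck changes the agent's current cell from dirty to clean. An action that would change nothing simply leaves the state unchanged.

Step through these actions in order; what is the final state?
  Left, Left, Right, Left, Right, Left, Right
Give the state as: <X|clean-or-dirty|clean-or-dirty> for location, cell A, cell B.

<B|dirty|dirty>

[1] after Left: <A|dirty|dirty>
[2] after Left: <A|dirty|dirty>
[3] after Right: <B|dirty|dirty>
[4] after Left: <A|dirty|dirty>
[5] after Right: <B|dirty|dirty>
[6] after Left: <A|dirty|dirty>
[7] after Right: <B|dirty|dirty>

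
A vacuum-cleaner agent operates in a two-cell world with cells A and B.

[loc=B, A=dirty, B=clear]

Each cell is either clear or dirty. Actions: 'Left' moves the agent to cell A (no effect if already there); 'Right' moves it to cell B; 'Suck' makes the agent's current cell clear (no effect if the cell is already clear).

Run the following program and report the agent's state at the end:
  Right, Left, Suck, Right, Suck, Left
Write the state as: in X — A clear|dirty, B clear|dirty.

1. Right → in B — A dirty, B clear
2. Left → in A — A dirty, B clear
3. Suck → in A — A clear, B clear
4. Right → in B — A clear, B clear
5. Suck → in B — A clear, B clear
6. Left → in A — A clear, B clear

in A — A clear, B clear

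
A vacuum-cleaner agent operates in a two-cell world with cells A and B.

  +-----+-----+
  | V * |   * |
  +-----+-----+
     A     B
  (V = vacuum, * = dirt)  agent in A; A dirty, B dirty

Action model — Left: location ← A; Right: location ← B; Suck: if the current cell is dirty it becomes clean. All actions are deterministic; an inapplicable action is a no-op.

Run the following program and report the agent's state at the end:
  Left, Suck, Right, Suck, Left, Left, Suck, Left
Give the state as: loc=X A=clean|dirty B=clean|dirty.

loc=A A=clean B=clean

t=1 Left ⇒ loc=A A=dirty B=dirty
t=2 Suck ⇒ loc=A A=clean B=dirty
t=3 Right ⇒ loc=B A=clean B=dirty
t=4 Suck ⇒ loc=B A=clean B=clean
t=5 Left ⇒ loc=A A=clean B=clean
t=6 Left ⇒ loc=A A=clean B=clean
t=7 Suck ⇒ loc=A A=clean B=clean
t=8 Left ⇒ loc=A A=clean B=clean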